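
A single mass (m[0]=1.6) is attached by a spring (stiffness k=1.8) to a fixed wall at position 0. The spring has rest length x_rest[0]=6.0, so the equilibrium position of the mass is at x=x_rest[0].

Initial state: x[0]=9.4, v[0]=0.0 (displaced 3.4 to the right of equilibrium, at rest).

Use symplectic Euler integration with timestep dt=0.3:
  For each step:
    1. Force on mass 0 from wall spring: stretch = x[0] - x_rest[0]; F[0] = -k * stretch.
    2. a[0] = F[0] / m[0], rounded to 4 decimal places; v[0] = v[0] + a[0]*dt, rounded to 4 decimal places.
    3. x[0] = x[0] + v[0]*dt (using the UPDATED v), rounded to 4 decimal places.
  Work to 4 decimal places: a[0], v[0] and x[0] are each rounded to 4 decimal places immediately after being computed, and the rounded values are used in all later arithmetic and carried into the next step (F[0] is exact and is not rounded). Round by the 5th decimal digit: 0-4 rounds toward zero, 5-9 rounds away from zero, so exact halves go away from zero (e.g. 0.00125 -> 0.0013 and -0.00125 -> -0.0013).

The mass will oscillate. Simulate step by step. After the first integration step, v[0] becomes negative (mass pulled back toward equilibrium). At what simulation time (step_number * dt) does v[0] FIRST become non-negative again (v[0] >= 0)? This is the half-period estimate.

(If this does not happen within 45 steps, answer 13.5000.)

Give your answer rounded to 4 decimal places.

Step 0: x=[9.4000] v=[0.0000]
Step 1: x=[9.0558] v=[-1.1475]
Step 2: x=[8.4022] v=[-2.1788]
Step 3: x=[7.5053] v=[-2.9896]
Step 4: x=[6.4560] v=[-3.4977]
Step 5: x=[5.3605] v=[-3.6516]
Step 6: x=[4.3298] v=[-3.4358]
Step 7: x=[3.4682] v=[-2.8721]
Step 8: x=[2.8629] v=[-2.0176]
Step 9: x=[2.5753] v=[-0.9588]
Step 10: x=[2.6344] v=[0.1970]
First v>=0 after going negative at step 10, time=3.0000

Answer: 3.0000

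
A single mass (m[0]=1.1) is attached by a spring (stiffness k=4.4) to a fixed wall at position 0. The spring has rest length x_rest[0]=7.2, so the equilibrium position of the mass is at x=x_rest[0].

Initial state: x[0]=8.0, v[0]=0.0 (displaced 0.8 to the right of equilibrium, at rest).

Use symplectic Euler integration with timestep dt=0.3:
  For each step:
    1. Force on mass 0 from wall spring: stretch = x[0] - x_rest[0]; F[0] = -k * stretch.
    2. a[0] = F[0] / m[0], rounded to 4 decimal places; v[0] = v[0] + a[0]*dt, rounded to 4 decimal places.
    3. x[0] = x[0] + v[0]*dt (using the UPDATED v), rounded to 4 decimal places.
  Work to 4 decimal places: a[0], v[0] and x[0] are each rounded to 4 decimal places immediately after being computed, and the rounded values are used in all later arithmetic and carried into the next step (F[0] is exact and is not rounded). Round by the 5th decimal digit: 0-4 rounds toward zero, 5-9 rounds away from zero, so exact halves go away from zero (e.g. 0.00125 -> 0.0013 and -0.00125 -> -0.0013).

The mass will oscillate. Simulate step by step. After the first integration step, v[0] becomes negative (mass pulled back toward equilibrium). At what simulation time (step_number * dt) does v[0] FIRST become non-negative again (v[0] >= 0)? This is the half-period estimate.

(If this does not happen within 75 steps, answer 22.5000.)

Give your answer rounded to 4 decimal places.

Step 0: x=[8.0000] v=[0.0000]
Step 1: x=[7.7120] v=[-0.9600]
Step 2: x=[7.2397] v=[-1.5744]
Step 3: x=[6.7531] v=[-1.6220]
Step 4: x=[6.4274] v=[-1.0857]
Step 5: x=[6.3798] v=[-0.1586]
Step 6: x=[6.6275] v=[0.8256]
First v>=0 after going negative at step 6, time=1.8000

Answer: 1.8000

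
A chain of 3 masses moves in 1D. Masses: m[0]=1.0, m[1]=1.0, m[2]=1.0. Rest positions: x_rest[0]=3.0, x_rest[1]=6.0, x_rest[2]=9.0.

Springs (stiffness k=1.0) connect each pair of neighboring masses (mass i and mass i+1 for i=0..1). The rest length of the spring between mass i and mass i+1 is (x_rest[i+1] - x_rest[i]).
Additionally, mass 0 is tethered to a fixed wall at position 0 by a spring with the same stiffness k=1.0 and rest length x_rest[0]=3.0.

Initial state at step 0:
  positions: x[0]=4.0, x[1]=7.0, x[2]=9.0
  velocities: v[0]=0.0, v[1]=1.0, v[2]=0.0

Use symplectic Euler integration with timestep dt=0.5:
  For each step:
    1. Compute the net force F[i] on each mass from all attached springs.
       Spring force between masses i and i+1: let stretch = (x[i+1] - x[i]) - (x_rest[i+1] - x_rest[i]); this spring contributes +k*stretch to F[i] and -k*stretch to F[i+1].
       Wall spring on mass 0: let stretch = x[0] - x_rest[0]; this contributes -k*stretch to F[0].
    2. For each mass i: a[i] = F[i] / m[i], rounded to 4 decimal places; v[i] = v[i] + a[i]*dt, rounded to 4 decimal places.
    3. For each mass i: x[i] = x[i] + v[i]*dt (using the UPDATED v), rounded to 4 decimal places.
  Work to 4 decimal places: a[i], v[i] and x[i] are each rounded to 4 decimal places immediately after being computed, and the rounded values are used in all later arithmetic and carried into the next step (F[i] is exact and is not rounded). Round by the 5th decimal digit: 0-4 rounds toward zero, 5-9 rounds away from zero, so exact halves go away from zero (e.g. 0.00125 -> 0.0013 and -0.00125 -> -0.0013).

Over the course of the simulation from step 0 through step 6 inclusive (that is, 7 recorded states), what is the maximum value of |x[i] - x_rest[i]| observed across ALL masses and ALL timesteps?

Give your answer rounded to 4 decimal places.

Answer: 1.8702

Derivation:
Step 0: x=[4.0000 7.0000 9.0000] v=[0.0000 1.0000 0.0000]
Step 1: x=[3.7500 7.2500 9.2500] v=[-0.5000 0.5000 0.5000]
Step 2: x=[3.4375 7.1250 9.7500] v=[-0.6250 -0.2500 1.0000]
Step 3: x=[3.1875 6.7344 10.3438] v=[-0.5000 -0.7813 1.1875]
Step 4: x=[3.0274 6.3594 10.7852] v=[-0.3203 -0.7501 0.8828]
Step 5: x=[2.9434 6.2578 10.8702] v=[-0.1680 -0.2032 0.1699]
Step 6: x=[2.9522 6.4807 10.5521] v=[0.0175 0.4458 -0.6363]
Max displacement = 1.8702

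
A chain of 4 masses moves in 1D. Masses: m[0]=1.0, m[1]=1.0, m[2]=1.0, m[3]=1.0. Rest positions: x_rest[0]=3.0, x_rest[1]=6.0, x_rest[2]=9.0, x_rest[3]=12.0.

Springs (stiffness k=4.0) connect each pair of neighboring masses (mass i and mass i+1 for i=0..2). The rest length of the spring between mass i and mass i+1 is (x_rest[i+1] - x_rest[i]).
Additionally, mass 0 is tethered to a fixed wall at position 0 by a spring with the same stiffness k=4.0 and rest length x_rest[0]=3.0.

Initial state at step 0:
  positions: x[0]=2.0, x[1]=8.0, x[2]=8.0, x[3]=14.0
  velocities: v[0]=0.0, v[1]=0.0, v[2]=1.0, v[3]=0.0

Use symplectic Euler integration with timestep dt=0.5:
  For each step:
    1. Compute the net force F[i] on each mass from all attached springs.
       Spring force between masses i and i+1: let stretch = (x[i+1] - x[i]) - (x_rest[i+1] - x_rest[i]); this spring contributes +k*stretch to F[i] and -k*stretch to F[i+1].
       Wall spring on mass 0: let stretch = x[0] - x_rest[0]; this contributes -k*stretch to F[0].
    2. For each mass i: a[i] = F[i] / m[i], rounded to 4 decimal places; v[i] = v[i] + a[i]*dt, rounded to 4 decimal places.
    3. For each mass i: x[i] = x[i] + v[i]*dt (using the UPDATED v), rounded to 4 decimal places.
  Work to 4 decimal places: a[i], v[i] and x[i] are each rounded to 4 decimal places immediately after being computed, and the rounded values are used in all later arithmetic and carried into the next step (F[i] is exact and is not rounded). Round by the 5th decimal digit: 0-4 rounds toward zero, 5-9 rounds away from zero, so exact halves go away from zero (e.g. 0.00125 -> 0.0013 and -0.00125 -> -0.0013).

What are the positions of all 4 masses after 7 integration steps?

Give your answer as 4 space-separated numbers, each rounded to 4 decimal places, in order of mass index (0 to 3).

Step 0: x=[2.0000 8.0000 8.0000 14.0000] v=[0.0000 0.0000 1.0000 0.0000]
Step 1: x=[6.0000 2.0000 14.5000 11.0000] v=[8.0000 -12.0000 13.0000 -6.0000]
Step 2: x=[0.0000 12.5000 5.0000 14.5000] v=[-12.0000 21.0000 -19.0000 7.0000]
Step 3: x=[6.5000 3.0000 12.5000 11.5000] v=[13.0000 -19.0000 15.0000 -6.0000]
Step 4: x=[3.0000 6.5000 9.5000 12.5000] v=[-7.0000 7.0000 -6.0000 2.0000]
Step 5: x=[0.0000 9.5000 6.5000 13.5000] v=[-6.0000 6.0000 -6.0000 2.0000]
Step 6: x=[6.5000 0.0000 13.5000 10.5000] v=[13.0000 -19.0000 14.0000 -6.0000]
Step 7: x=[0.0000 10.5000 4.0000 13.5000] v=[-13.0000 21.0000 -19.0000 6.0000]

Answer: 0.0000 10.5000 4.0000 13.5000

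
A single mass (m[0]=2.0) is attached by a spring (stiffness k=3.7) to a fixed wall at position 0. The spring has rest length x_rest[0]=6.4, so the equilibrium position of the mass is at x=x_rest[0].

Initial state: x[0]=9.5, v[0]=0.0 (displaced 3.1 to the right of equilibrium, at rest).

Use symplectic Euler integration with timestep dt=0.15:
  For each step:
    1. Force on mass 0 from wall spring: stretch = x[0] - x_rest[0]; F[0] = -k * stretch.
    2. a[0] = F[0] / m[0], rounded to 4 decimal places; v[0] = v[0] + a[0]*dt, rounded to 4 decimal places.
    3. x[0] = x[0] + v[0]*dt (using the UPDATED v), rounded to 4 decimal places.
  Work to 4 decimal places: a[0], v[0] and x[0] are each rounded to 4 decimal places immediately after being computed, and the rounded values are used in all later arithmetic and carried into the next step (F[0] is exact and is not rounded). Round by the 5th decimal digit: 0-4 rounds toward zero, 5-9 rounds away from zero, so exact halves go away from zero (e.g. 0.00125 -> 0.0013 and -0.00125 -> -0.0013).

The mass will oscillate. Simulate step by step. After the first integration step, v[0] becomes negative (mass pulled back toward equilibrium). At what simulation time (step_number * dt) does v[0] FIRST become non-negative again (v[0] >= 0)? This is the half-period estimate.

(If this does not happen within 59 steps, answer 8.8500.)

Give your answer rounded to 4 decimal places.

Step 0: x=[9.5000] v=[0.0000]
Step 1: x=[9.3710] v=[-0.8603]
Step 2: x=[9.1183] v=[-1.6848]
Step 3: x=[8.7524] v=[-2.4391]
Step 4: x=[8.2886] v=[-3.0919]
Step 5: x=[7.7462] v=[-3.6160]
Step 6: x=[7.1478] v=[-3.9896]
Step 7: x=[6.5182] v=[-4.1971]
Step 8: x=[5.8837] v=[-4.2299]
Step 9: x=[5.2707] v=[-4.0866]
Step 10: x=[4.7047] v=[-3.7732]
Step 11: x=[4.2093] v=[-3.3028]
Step 12: x=[3.8051] v=[-2.6949]
Step 13: x=[3.5089] v=[-1.9748]
Step 14: x=[3.3330] v=[-1.1725]
Step 15: x=[3.2848] v=[-0.3214]
Step 16: x=[3.3663] v=[0.5431]
First v>=0 after going negative at step 16, time=2.4000

Answer: 2.4000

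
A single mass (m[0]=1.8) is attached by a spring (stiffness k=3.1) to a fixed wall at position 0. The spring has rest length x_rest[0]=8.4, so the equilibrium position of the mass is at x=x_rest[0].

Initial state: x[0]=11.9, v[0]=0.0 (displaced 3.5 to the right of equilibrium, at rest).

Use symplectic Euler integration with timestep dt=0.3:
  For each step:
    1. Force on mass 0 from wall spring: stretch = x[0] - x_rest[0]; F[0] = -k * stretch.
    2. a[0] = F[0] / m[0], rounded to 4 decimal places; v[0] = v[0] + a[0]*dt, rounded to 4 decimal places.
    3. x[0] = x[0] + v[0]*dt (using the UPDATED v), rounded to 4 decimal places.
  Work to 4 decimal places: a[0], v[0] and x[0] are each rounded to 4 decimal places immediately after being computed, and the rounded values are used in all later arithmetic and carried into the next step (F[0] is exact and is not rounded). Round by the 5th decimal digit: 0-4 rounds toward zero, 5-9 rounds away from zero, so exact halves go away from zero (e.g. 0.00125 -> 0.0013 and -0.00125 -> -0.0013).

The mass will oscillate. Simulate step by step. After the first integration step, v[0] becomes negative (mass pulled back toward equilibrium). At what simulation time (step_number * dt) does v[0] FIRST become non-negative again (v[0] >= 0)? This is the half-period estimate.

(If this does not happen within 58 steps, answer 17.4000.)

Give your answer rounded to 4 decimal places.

Step 0: x=[11.9000] v=[0.0000]
Step 1: x=[11.3575] v=[-1.8083]
Step 2: x=[10.3566] v=[-3.3364]
Step 3: x=[9.0524] v=[-4.3473]
Step 4: x=[7.6471] v=[-4.6844]
Step 5: x=[6.3585] v=[-4.2954]
Step 6: x=[5.3863] v=[-3.2406]
Step 7: x=[4.8813] v=[-1.6835]
Step 8: x=[4.9217] v=[0.1345]
First v>=0 after going negative at step 8, time=2.4000

Answer: 2.4000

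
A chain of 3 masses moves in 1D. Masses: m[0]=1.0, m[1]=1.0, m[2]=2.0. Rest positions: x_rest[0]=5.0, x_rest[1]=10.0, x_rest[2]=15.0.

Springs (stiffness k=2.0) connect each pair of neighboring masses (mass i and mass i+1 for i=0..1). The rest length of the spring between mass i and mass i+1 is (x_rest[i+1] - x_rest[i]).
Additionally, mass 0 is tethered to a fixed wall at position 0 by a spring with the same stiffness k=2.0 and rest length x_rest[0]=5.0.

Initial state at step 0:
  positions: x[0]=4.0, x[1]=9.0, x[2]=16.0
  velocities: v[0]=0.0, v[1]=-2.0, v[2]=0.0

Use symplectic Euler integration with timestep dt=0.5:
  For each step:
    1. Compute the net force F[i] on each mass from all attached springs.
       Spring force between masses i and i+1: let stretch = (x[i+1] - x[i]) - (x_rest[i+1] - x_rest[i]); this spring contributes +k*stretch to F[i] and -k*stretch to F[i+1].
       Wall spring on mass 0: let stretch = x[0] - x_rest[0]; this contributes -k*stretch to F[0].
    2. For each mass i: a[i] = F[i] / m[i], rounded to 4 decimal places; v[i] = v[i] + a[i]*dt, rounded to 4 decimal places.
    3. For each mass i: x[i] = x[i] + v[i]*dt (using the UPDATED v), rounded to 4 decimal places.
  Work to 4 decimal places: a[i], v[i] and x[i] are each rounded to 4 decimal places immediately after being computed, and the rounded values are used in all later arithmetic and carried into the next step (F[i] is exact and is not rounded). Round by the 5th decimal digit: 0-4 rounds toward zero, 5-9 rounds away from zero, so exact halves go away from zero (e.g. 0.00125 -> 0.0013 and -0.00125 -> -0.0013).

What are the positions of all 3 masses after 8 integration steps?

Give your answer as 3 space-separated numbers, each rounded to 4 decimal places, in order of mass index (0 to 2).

Answer: 2.9037 8.5933 14.3618

Derivation:
Step 0: x=[4.0000 9.0000 16.0000] v=[0.0000 -2.0000 0.0000]
Step 1: x=[4.5000 9.0000 15.5000] v=[1.0000 0.0000 -1.0000]
Step 2: x=[5.0000 10.0000 14.6250] v=[1.0000 2.0000 -1.7500]
Step 3: x=[5.5000 10.8125 13.8438] v=[1.0000 1.6250 -1.5625]
Step 4: x=[5.9063 10.4844 13.5547] v=[0.8125 -0.6562 -0.5782]
Step 5: x=[5.6485 9.4024 13.7481] v=[-0.5157 -2.1640 0.3867]
Step 6: x=[4.4434 8.6163 14.1051] v=[-2.4103 -1.5722 0.7139]
Step 7: x=[3.1030 8.4882 14.3399] v=[-2.6808 -0.2563 0.4695]
Step 8: x=[2.9037 8.5933 14.3618] v=[-0.3986 0.2102 0.0437]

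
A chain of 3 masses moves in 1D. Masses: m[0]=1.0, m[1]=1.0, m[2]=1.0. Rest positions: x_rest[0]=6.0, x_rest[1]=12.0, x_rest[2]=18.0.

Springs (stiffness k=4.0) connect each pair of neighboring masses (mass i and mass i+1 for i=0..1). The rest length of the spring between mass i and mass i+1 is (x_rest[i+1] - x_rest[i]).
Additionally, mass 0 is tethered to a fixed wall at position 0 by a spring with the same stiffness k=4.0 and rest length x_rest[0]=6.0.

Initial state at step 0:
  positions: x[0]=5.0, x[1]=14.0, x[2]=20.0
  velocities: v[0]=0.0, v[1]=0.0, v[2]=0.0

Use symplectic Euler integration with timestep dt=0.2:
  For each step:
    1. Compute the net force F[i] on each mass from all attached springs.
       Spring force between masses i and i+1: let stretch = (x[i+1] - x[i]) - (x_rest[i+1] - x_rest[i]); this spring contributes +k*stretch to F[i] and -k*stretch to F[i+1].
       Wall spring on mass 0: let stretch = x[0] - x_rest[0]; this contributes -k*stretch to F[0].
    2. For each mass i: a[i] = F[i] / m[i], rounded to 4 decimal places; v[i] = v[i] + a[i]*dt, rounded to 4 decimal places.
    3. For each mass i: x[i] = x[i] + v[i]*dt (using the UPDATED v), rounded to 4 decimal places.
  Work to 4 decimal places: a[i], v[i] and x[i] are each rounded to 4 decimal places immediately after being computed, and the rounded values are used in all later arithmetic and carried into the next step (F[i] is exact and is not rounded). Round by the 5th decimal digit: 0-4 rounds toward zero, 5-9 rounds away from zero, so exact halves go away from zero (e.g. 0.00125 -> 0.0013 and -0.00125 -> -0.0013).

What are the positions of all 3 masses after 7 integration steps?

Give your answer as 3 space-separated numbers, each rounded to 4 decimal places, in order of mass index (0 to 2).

Answer: 6.2976 13.4757 17.4191

Derivation:
Step 0: x=[5.0000 14.0000 20.0000] v=[0.0000 0.0000 0.0000]
Step 1: x=[5.6400 13.5200 20.0000] v=[3.2000 -2.4000 0.0000]
Step 2: x=[6.6384 12.8160 19.9232] v=[4.9920 -3.5200 -0.3840]
Step 3: x=[7.5631 12.2607 19.6692] v=[4.6234 -2.7763 -1.2698]
Step 4: x=[8.0293 12.1392 19.1899] v=[2.3310 -0.6076 -2.3966]
Step 5: x=[7.8684 12.4882 18.5425] v=[-0.8045 1.7450 -3.2372]
Step 6: x=[7.1877 13.0667 17.8864] v=[-3.4034 2.8926 -3.2806]
Step 7: x=[6.2976 13.4757 17.4191] v=[-4.4504 2.0452 -2.3364]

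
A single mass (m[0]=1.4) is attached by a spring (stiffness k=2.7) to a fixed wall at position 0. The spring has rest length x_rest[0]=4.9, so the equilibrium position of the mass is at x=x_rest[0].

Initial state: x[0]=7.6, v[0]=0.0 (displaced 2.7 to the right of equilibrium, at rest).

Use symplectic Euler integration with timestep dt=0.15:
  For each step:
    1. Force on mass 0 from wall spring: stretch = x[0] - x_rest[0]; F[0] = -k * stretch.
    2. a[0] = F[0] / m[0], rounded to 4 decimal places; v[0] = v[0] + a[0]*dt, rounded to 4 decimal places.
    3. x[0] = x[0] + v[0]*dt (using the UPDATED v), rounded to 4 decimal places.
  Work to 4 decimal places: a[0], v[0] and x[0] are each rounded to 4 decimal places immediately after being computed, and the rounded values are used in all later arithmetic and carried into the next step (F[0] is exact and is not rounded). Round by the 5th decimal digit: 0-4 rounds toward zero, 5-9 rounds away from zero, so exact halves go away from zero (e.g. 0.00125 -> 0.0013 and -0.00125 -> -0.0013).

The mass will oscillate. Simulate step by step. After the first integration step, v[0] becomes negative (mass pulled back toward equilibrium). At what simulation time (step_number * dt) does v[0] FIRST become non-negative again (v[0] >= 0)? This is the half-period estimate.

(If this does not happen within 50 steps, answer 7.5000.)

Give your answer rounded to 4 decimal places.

Step 0: x=[7.6000] v=[0.0000]
Step 1: x=[7.4828] v=[-0.7811]
Step 2: x=[7.2536] v=[-1.5283]
Step 3: x=[6.9222] v=[-2.2092]
Step 4: x=[6.5031] v=[-2.7942]
Step 5: x=[6.0144] v=[-3.2580]
Step 6: x=[5.4773] v=[-3.5804]
Step 7: x=[4.9152] v=[-3.7474]
Step 8: x=[4.3524] v=[-3.7518]
Step 9: x=[3.8134] v=[-3.5934]
Step 10: x=[3.3215] v=[-3.2791]
Step 11: x=[2.8981] v=[-2.8225]
Step 12: x=[2.5616] v=[-2.2434]
Step 13: x=[2.3266] v=[-1.5669]
Step 14: x=[2.2032] v=[-0.8225]
Step 15: x=[2.1968] v=[-0.0424]
Step 16: x=[2.3077] v=[0.7396]
First v>=0 after going negative at step 16, time=2.4000

Answer: 2.4000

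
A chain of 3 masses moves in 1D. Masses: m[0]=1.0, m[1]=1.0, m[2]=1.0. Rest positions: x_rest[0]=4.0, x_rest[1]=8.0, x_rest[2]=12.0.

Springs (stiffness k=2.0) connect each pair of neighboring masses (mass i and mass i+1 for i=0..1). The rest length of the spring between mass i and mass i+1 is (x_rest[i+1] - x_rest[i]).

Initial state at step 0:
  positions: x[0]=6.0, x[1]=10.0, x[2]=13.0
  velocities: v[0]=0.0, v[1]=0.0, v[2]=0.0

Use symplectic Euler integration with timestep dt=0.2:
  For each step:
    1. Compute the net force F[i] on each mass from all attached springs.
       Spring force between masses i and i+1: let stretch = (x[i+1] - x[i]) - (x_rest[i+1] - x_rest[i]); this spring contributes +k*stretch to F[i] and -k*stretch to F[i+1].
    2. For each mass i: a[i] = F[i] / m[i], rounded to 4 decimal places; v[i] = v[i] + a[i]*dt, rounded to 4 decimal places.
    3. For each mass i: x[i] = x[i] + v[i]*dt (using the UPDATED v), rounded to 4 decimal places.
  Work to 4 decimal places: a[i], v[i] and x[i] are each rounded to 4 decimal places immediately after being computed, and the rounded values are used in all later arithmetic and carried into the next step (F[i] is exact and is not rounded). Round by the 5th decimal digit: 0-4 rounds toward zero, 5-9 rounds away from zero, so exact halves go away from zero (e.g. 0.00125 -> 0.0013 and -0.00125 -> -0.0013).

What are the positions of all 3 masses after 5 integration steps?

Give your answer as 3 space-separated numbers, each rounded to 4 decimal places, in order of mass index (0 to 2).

Answer: 5.8287 9.3527 13.8187

Derivation:
Step 0: x=[6.0000 10.0000 13.0000] v=[0.0000 0.0000 0.0000]
Step 1: x=[6.0000 9.9200 13.0800] v=[0.0000 -0.4000 0.4000]
Step 2: x=[5.9936 9.7792 13.2272] v=[-0.0320 -0.7040 0.7360]
Step 3: x=[5.9700 9.6114 13.4186] v=[-0.1178 -0.8390 0.9568]
Step 4: x=[5.9178 9.4569 13.6254] v=[-0.2612 -0.7727 1.0339]
Step 5: x=[5.8287 9.3527 13.8187] v=[-0.4456 -0.5209 0.9665]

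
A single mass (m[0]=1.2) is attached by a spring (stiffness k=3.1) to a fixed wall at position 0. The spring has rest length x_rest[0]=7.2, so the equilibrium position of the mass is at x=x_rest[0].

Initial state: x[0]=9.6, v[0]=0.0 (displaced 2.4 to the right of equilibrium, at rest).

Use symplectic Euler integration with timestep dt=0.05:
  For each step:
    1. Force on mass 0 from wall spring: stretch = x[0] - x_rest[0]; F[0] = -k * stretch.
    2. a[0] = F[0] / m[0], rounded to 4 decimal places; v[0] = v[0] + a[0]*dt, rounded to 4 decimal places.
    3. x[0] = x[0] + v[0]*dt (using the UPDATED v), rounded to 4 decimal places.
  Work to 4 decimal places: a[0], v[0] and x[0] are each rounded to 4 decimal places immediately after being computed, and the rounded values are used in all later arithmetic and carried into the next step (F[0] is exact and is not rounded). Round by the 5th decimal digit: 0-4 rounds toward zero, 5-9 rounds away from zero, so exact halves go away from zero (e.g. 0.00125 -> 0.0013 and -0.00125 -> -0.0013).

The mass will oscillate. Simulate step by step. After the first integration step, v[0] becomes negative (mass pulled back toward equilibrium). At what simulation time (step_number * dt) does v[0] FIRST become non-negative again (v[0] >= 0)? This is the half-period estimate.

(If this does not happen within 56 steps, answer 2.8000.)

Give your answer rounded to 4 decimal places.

Step 0: x=[9.6000] v=[0.0000]
Step 1: x=[9.5845] v=[-0.3100]
Step 2: x=[9.5536] v=[-0.6180]
Step 3: x=[9.5075] v=[-0.9220]
Step 4: x=[9.4465] v=[-1.2201]
Step 5: x=[9.3710] v=[-1.5103]
Step 6: x=[9.2815] v=[-1.7907]
Step 7: x=[9.1785] v=[-2.0596]
Step 8: x=[9.0627] v=[-2.3152]
Step 9: x=[8.9349] v=[-2.5558]
Step 10: x=[8.7959] v=[-2.7799]
Step 11: x=[8.6466] v=[-2.9860]
Step 12: x=[8.4880] v=[-3.1729]
Step 13: x=[8.3210] v=[-3.3393]
Step 14: x=[8.1468] v=[-3.4841]
Step 15: x=[7.9665] v=[-3.6064]
Step 16: x=[7.7812] v=[-3.7054]
Step 17: x=[7.5922] v=[-3.7805]
Step 18: x=[7.4006] v=[-3.8312]
Step 19: x=[7.2077] v=[-3.8571]
Step 20: x=[7.0148] v=[-3.8581]
Step 21: x=[6.8231] v=[-3.8342]
Step 22: x=[6.6338] v=[-3.7855]
Step 23: x=[6.4482] v=[-3.7124]
Step 24: x=[6.2674] v=[-3.6153]
Step 25: x=[6.0927] v=[-3.4948]
Step 26: x=[5.9251] v=[-3.3518]
Step 27: x=[5.7657] v=[-3.1871]
Step 28: x=[5.6156] v=[-3.0018]
Step 29: x=[5.4757] v=[-2.7972]
Step 30: x=[5.3470] v=[-2.5745]
Step 31: x=[5.2302] v=[-2.3352]
Step 32: x=[5.1262] v=[-2.0808]
Step 33: x=[5.0356] v=[-1.8129]
Step 34: x=[4.9589] v=[-1.5333]
Step 35: x=[4.8967] v=[-1.2438]
Step 36: x=[4.8494] v=[-0.9463]
Step 37: x=[4.8173] v=[-0.6427]
Step 38: x=[4.8006] v=[-0.3349]
Step 39: x=[4.7994] v=[-0.0250]
Step 40: x=[4.8137] v=[0.2851]
First v>=0 after going negative at step 40, time=2.0000

Answer: 2.0000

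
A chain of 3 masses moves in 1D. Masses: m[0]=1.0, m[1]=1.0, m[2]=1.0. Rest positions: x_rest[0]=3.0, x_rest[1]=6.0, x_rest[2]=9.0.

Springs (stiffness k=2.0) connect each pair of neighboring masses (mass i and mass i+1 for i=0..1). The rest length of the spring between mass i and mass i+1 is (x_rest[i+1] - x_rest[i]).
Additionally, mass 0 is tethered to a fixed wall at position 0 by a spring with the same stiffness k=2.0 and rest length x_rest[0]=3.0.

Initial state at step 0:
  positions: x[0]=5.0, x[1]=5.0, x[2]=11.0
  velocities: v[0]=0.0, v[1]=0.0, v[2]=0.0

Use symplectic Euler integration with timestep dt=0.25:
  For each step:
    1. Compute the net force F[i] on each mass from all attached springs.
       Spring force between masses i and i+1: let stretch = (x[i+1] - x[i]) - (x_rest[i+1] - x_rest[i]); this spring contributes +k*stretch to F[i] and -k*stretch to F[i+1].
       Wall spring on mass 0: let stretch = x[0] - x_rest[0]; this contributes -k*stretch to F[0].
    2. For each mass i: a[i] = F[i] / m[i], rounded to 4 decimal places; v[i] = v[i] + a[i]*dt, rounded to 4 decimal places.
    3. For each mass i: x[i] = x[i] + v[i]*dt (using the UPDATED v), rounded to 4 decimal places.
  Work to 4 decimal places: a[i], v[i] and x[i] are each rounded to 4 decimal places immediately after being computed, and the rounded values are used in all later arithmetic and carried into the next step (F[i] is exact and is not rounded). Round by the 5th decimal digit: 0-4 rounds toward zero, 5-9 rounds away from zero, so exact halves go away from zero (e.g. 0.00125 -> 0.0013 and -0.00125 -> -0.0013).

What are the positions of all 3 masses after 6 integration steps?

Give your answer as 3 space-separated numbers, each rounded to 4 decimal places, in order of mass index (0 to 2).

Step 0: x=[5.0000 5.0000 11.0000] v=[0.0000 0.0000 0.0000]
Step 1: x=[4.3750 5.7500 10.6250] v=[-2.5000 3.0000 -1.5000]
Step 2: x=[3.3750 6.9375 10.0156] v=[-4.0000 4.7500 -2.4375]
Step 3: x=[2.3984 8.0645 9.3965] v=[-3.9063 4.5078 -2.4766]
Step 4: x=[1.8303 8.6497 8.9859] v=[-2.2725 2.3408 -1.6426]
Step 5: x=[1.8858 8.4245 8.9082] v=[0.2221 -0.9008 -0.3107]
Step 6: x=[2.5230 7.4424 9.1451] v=[2.5486 -3.9283 0.9475]

Answer: 2.5230 7.4424 9.1451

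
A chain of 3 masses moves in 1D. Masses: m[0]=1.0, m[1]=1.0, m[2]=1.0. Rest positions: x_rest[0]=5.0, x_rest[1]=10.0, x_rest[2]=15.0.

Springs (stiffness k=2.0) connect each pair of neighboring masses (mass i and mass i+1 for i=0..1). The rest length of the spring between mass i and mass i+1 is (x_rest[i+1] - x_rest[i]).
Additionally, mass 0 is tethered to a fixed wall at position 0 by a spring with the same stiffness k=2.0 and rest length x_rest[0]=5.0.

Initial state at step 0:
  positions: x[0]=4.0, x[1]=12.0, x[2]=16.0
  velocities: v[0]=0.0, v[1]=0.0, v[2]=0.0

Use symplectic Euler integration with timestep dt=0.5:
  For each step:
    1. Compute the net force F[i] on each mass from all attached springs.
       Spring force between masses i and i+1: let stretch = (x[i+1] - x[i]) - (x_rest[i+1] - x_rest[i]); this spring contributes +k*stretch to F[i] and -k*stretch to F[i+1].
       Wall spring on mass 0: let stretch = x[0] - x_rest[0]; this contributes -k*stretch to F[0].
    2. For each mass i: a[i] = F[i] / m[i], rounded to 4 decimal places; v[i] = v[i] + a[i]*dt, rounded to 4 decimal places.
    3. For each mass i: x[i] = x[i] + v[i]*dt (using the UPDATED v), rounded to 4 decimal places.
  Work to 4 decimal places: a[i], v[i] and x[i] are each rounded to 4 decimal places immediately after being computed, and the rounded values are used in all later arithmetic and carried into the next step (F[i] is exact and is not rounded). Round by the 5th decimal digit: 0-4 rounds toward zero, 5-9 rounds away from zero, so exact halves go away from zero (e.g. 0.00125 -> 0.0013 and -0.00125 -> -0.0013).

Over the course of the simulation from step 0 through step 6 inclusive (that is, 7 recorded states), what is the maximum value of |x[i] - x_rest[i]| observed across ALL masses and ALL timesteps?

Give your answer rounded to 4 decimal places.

Answer: 2.1718

Derivation:
Step 0: x=[4.0000 12.0000 16.0000] v=[0.0000 0.0000 0.0000]
Step 1: x=[6.0000 10.0000 16.5000] v=[4.0000 -4.0000 1.0000]
Step 2: x=[7.0000 9.2500 16.2500] v=[2.0000 -1.5000 -0.5000]
Step 3: x=[5.6250 10.8750 15.0000] v=[-2.7500 3.2500 -2.5000]
Step 4: x=[4.0625 11.9375 14.1875] v=[-3.1250 2.1250 -1.6250]
Step 5: x=[4.4063 10.1875 14.7500] v=[0.6875 -3.5000 1.1250]
Step 6: x=[5.4375 7.8282 15.5313] v=[2.0624 -4.7187 1.5625]
Max displacement = 2.1718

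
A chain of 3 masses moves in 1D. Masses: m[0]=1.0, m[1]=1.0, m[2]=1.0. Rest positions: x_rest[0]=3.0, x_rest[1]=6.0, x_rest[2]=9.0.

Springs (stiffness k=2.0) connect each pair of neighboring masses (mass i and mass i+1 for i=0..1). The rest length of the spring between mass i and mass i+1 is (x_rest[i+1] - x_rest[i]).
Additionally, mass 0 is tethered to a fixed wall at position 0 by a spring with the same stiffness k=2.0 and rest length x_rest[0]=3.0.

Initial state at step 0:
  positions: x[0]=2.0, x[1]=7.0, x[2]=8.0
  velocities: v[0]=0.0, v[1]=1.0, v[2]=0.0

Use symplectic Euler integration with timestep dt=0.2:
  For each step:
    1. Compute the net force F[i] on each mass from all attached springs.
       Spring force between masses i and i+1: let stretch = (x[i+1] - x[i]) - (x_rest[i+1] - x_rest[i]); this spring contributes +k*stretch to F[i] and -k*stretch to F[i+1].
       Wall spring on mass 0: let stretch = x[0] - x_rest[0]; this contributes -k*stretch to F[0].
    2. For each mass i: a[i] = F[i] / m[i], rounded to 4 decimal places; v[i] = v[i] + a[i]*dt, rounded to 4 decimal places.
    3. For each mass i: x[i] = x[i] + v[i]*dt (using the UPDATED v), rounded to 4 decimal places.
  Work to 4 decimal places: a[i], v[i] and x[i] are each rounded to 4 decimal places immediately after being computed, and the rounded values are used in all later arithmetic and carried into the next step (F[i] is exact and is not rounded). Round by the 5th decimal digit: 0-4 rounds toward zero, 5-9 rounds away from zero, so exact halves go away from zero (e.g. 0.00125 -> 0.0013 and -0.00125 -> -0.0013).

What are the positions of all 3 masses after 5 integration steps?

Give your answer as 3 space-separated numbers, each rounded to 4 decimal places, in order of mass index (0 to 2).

Answer: 4.0180 5.0648 9.5531

Derivation:
Step 0: x=[2.0000 7.0000 8.0000] v=[0.0000 1.0000 0.0000]
Step 1: x=[2.2400 6.8800 8.1600] v=[1.2000 -0.6000 0.8000]
Step 2: x=[2.6720 6.4912 8.4576] v=[2.1600 -1.9440 1.4880]
Step 3: x=[3.1958 5.9542 8.8379] v=[2.6189 -2.6851 1.9014]
Step 4: x=[3.6846 5.4272 9.2275] v=[2.4439 -2.6350 1.9479]
Step 5: x=[4.0180 5.0648 9.5531] v=[1.6671 -1.8119 1.6278]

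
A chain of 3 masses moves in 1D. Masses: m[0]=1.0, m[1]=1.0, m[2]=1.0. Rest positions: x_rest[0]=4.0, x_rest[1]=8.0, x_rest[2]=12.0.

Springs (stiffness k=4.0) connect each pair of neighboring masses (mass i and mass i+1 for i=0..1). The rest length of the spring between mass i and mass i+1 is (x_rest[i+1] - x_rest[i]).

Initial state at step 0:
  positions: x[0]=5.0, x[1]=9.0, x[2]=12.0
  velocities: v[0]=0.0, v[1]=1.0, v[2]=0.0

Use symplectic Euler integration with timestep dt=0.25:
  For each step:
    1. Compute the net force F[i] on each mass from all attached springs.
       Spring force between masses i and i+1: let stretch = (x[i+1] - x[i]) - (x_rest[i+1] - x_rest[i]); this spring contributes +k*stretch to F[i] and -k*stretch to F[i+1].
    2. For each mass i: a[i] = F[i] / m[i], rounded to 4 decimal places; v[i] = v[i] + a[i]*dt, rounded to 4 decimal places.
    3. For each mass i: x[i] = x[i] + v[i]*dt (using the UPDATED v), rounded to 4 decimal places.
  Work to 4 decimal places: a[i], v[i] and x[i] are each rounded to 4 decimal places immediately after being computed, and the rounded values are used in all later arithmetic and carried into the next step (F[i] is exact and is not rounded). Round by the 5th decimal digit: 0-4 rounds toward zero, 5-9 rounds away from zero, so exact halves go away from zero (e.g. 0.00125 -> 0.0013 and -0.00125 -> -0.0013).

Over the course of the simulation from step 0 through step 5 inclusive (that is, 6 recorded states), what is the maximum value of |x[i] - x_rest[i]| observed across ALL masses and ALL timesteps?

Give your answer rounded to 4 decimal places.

Step 0: x=[5.0000 9.0000 12.0000] v=[0.0000 1.0000 0.0000]
Step 1: x=[5.0000 9.0000 12.2500] v=[0.0000 0.0000 1.0000]
Step 2: x=[5.0000 8.8125 12.6875] v=[0.0000 -0.7500 1.7500]
Step 3: x=[4.9531 8.6406 13.1563] v=[-0.1875 -0.6875 1.8750]
Step 4: x=[4.8281 8.6758 13.4961] v=[-0.5000 0.1407 1.3593]
Step 5: x=[4.6650 8.9541 13.6309] v=[-0.6523 1.1133 0.5390]
Max displacement = 1.6309

Answer: 1.6309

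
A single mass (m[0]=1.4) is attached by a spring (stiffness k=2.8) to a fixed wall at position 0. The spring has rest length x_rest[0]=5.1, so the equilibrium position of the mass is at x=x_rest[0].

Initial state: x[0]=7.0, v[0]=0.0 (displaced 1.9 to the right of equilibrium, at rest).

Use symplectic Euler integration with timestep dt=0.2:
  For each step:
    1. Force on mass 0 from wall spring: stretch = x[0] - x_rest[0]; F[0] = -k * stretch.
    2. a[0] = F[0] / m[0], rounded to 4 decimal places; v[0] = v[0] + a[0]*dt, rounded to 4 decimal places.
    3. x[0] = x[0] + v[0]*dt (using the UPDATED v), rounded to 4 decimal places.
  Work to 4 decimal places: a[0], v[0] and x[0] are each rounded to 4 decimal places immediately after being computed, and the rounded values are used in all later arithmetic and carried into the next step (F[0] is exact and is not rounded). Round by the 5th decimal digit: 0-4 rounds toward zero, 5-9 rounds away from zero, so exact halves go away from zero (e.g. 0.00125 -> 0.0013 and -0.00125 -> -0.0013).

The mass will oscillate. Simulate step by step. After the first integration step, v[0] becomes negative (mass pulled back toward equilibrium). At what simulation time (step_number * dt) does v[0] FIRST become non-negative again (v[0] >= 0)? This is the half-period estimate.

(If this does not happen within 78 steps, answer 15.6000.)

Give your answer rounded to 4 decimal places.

Step 0: x=[7.0000] v=[0.0000]
Step 1: x=[6.8480] v=[-0.7600]
Step 2: x=[6.5562] v=[-1.4592]
Step 3: x=[6.1479] v=[-2.0417]
Step 4: x=[5.6557] v=[-2.4609]
Step 5: x=[5.1191] v=[-2.6832]
Step 6: x=[4.5809] v=[-2.6908]
Step 7: x=[4.0843] v=[-2.4832]
Step 8: x=[3.6689] v=[-2.0769]
Step 9: x=[3.3680] v=[-1.5045]
Step 10: x=[3.2057] v=[-0.8117]
Step 11: x=[3.1949] v=[-0.0540]
Step 12: x=[3.3365] v=[0.7080]
First v>=0 after going negative at step 12, time=2.4000

Answer: 2.4000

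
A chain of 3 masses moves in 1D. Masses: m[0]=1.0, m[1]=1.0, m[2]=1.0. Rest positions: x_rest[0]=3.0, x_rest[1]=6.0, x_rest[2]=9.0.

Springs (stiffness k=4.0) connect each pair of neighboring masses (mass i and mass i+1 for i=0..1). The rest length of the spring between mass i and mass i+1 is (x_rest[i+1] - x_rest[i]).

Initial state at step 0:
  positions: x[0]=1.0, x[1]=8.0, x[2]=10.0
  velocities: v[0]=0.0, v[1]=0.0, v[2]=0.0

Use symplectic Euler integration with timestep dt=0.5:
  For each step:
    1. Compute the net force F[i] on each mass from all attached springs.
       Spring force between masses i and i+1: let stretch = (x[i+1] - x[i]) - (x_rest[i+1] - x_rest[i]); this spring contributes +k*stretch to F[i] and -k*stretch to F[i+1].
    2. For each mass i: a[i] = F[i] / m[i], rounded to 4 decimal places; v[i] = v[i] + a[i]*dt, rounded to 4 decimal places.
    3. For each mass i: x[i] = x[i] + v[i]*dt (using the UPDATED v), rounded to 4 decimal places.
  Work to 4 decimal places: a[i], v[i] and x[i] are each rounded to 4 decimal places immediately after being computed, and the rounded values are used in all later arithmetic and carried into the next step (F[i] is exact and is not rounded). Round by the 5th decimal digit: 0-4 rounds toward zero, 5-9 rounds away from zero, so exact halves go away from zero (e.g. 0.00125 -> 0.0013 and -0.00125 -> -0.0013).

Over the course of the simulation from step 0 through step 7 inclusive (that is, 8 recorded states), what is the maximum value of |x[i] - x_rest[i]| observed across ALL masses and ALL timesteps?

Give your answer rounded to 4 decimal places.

Answer: 3.0000

Derivation:
Step 0: x=[1.0000 8.0000 10.0000] v=[0.0000 0.0000 0.0000]
Step 1: x=[5.0000 3.0000 11.0000] v=[8.0000 -10.0000 2.0000]
Step 2: x=[4.0000 8.0000 7.0000] v=[-2.0000 10.0000 -8.0000]
Step 3: x=[4.0000 8.0000 7.0000] v=[0.0000 0.0000 0.0000]
Step 4: x=[5.0000 3.0000 11.0000] v=[2.0000 -10.0000 8.0000]
Step 5: x=[1.0000 8.0000 10.0000] v=[-8.0000 10.0000 -2.0000]
Step 6: x=[1.0000 8.0000 10.0000] v=[0.0000 0.0000 0.0000]
Step 7: x=[5.0000 3.0000 11.0000] v=[8.0000 -10.0000 2.0000]
Max displacement = 3.0000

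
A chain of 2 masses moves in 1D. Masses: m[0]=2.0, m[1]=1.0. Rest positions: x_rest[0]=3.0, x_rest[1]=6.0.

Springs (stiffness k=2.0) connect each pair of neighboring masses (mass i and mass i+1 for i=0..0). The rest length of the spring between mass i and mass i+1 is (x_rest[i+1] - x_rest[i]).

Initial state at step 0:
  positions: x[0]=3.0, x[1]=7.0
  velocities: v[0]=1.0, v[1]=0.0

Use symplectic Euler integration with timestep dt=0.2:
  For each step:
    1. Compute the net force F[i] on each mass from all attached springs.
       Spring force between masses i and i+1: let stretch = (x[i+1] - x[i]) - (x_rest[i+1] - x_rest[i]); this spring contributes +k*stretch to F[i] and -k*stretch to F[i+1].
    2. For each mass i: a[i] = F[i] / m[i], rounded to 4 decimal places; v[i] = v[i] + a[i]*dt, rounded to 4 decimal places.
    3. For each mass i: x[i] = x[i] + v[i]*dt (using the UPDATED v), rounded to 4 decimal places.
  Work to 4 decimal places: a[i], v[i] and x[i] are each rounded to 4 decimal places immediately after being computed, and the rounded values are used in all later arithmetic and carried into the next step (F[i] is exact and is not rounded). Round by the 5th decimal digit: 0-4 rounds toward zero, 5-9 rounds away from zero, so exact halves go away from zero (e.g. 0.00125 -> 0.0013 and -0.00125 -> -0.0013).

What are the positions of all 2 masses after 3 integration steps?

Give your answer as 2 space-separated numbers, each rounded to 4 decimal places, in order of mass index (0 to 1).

Answer: 3.7855 6.6289

Derivation:
Step 0: x=[3.0000 7.0000] v=[1.0000 0.0000]
Step 1: x=[3.2400 6.9200] v=[1.2000 -0.4000]
Step 2: x=[3.5072 6.7856] v=[1.3360 -0.6720]
Step 3: x=[3.7855 6.6289] v=[1.3917 -0.7834]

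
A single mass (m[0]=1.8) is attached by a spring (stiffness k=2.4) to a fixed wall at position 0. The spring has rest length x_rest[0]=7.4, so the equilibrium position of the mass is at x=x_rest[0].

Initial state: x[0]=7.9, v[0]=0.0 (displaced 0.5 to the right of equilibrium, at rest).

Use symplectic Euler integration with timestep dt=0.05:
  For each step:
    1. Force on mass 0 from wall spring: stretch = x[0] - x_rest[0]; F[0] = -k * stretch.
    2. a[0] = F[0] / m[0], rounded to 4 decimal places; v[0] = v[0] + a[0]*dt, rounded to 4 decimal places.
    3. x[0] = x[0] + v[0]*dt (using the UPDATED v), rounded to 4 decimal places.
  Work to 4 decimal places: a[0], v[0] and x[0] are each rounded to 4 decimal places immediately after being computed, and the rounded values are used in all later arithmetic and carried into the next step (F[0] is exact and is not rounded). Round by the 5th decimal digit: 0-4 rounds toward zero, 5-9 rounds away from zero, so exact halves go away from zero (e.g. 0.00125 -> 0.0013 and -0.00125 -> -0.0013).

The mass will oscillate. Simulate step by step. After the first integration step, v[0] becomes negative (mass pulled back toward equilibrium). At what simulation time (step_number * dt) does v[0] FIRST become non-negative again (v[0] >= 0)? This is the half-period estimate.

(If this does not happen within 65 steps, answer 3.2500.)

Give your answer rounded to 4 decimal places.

Step 0: x=[7.9000] v=[0.0000]
Step 1: x=[7.8983] v=[-0.0333]
Step 2: x=[7.8950] v=[-0.0665]
Step 3: x=[7.8900] v=[-0.0995]
Step 4: x=[7.8834] v=[-0.1322]
Step 5: x=[7.8752] v=[-0.1644]
Step 6: x=[7.8654] v=[-0.1961]
Step 7: x=[7.8540] v=[-0.2271]
Step 8: x=[7.8411] v=[-0.2574]
Step 9: x=[7.8268] v=[-0.2868]
Step 10: x=[7.8110] v=[-0.3153]
Step 11: x=[7.7939] v=[-0.3427]
Step 12: x=[7.7755] v=[-0.3690]
Step 13: x=[7.7558] v=[-0.3940]
Step 14: x=[7.7349] v=[-0.4177]
Step 15: x=[7.7129] v=[-0.4400]
Step 16: x=[7.6899] v=[-0.4609]
Step 17: x=[7.6659] v=[-0.4802]
Step 18: x=[7.6410] v=[-0.4979]
Step 19: x=[7.6153] v=[-0.5140]
Step 20: x=[7.5889] v=[-0.5284]
Step 21: x=[7.5619] v=[-0.5410]
Step 22: x=[7.5343] v=[-0.5518]
Step 23: x=[7.5063] v=[-0.5608]
Step 24: x=[7.4779] v=[-0.5679]
Step 25: x=[7.4492] v=[-0.5731]
Step 26: x=[7.4204] v=[-0.5764]
Step 27: x=[7.3915] v=[-0.5778]
Step 28: x=[7.3626] v=[-0.5772]
Step 29: x=[7.3339] v=[-0.5747]
Step 30: x=[7.3054] v=[-0.5703]
Step 31: x=[7.2772] v=[-0.5640]
Step 32: x=[7.2494] v=[-0.5558]
Step 33: x=[7.2221] v=[-0.5458]
Step 34: x=[7.1954] v=[-0.5339]
Step 35: x=[7.1694] v=[-0.5203]
Step 36: x=[7.1442] v=[-0.5049]
Step 37: x=[7.1198] v=[-0.4878]
Step 38: x=[7.0963] v=[-0.4691]
Step 39: x=[7.0739] v=[-0.4489]
Step 40: x=[7.0525] v=[-0.4272]
Step 41: x=[7.0323] v=[-0.4040]
Step 42: x=[7.0133] v=[-0.3795]
Step 43: x=[6.9956] v=[-0.3537]
Step 44: x=[6.9793] v=[-0.3267]
Step 45: x=[6.9644] v=[-0.2987]
Step 46: x=[6.9509] v=[-0.2697]
Step 47: x=[6.9389] v=[-0.2398]
Step 48: x=[6.9284] v=[-0.2091]
Step 49: x=[6.9195] v=[-0.1777]
Step 50: x=[6.9122] v=[-0.1457]
Step 51: x=[6.9065] v=[-0.1132]
Step 52: x=[6.9025] v=[-0.0803]
Step 53: x=[6.9001] v=[-0.0471]
Step 54: x=[6.8994] v=[-0.0138]
Step 55: x=[6.9004] v=[0.0196]
First v>=0 after going negative at step 55, time=2.7500

Answer: 2.7500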